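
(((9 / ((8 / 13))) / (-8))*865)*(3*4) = -18975.94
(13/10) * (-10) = -13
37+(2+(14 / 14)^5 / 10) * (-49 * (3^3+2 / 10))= -69047 / 25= -2761.88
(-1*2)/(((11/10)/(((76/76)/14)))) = -10/77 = -0.13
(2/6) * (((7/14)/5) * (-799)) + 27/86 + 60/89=-1472164/57405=-25.65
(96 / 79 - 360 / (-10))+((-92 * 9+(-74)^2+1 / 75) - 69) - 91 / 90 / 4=4615.98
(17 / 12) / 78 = 17 / 936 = 0.02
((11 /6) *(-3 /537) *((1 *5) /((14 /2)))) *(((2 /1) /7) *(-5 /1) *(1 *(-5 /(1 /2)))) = -2750 /26313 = -0.10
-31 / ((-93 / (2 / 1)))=2 / 3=0.67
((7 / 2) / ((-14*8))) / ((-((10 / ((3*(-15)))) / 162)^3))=-387420489 / 32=-12106890.28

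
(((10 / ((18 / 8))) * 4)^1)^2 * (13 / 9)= 332800 / 729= 456.52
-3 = -3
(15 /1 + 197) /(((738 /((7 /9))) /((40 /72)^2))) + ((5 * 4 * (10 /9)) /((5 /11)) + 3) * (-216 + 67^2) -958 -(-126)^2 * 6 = 33761586835 /269001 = 125507.29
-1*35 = -35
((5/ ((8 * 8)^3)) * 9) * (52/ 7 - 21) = -4275/ 1835008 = -0.00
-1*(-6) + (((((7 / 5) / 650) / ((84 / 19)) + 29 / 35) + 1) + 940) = 258757333 / 273000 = 947.83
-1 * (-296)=296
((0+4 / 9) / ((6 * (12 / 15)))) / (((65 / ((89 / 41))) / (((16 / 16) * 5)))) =445 / 28782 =0.02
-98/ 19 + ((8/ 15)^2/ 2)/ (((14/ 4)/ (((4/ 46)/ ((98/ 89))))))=-173844226/ 33725475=-5.15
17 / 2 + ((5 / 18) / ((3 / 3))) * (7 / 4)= 647 / 72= 8.99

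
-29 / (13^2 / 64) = -1856 / 169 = -10.98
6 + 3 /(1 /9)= 33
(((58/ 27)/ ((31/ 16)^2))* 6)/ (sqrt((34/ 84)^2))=415744/ 49011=8.48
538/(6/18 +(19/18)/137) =1326708/841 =1577.54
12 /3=4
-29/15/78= -29/1170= -0.02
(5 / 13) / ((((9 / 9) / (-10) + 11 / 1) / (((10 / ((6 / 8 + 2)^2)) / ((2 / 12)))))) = 48000 / 171457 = 0.28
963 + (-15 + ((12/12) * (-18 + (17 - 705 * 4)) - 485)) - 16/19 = -44818/19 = -2358.84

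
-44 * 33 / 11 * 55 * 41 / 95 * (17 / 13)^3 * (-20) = 5849614320 / 41743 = 140134.02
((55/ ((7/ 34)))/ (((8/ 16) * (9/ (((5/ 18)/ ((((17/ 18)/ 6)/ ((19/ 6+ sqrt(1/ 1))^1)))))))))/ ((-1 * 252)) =-1.73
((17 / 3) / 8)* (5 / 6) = 85 / 144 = 0.59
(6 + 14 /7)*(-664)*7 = -37184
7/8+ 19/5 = 187/40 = 4.68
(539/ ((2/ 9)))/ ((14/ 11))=1905.75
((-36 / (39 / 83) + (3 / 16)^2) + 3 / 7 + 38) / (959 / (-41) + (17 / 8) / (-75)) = 2733001575 / 1677594464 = 1.63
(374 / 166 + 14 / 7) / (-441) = -353 / 36603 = -0.01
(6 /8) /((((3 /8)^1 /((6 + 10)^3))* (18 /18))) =8192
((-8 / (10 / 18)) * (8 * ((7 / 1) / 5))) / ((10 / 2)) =-4032 / 125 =-32.26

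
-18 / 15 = -6 / 5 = -1.20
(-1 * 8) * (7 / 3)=-56 / 3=-18.67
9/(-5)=-9/5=-1.80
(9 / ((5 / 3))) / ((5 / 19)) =513 / 25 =20.52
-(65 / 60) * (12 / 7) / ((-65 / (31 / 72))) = 31 / 2520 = 0.01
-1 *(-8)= 8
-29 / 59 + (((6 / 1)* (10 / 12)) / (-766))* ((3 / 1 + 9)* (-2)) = -7567 / 22597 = -0.33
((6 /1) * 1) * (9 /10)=27 /5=5.40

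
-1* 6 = -6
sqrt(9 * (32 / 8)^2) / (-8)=-3 / 2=-1.50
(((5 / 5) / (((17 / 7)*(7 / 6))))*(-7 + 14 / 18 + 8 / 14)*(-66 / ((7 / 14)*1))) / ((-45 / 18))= -62656 / 595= -105.30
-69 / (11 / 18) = -1242 / 11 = -112.91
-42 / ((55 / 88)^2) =-2688 / 25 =-107.52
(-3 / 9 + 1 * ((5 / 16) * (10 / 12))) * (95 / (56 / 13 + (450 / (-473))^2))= -1934137205 / 1455487104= -1.33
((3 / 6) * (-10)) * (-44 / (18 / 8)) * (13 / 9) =11440 / 81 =141.23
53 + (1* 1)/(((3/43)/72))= 1085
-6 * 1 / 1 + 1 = -5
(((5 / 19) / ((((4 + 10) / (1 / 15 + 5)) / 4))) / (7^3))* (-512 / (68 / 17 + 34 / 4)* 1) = -8192 / 180075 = -0.05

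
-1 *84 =-84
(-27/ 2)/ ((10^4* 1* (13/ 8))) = -27/ 32500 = -0.00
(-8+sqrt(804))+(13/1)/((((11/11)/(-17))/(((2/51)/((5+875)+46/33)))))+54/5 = 202887/72715+2 * sqrt(201) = 31.15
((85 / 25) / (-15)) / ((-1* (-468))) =-17 / 35100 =-0.00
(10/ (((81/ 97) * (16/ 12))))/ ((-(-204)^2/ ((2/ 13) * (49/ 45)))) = -4753/ 131464944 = -0.00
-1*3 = -3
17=17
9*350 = 3150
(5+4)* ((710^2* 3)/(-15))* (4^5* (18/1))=-16724828160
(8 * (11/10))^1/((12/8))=88/15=5.87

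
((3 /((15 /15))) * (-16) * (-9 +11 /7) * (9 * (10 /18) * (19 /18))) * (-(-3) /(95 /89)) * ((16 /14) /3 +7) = 5738720 /147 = 39038.91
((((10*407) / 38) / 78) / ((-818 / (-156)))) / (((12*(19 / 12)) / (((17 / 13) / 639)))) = 34595 / 1226520243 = 0.00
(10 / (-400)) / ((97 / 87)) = -87 / 3880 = -0.02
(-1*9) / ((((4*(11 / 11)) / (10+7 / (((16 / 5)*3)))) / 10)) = -7725 / 32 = -241.41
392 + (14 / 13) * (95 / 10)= 5229 / 13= 402.23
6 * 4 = 24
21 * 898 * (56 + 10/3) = 1118908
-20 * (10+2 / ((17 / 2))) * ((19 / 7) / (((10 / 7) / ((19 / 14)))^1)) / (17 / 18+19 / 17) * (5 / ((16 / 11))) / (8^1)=-15546465 / 141344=-109.99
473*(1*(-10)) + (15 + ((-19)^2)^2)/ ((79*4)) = -341086/ 79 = -4317.54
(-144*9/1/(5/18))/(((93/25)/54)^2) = -944784000/961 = -983125.91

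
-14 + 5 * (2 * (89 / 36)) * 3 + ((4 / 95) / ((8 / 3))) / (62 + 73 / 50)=21763697 / 361722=60.17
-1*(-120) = 120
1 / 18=0.06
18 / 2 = 9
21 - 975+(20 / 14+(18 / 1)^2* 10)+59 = 16425 / 7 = 2346.43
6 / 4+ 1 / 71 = 215 / 142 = 1.51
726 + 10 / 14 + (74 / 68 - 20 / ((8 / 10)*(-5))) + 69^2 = 1307525 / 238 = 5493.80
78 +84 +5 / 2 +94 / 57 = 18941 / 114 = 166.15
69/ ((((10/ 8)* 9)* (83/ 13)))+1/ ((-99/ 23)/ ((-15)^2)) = -702719/ 13695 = -51.31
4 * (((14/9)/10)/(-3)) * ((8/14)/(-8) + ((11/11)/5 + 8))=-1138/675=-1.69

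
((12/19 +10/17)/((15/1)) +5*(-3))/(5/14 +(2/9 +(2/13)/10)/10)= -8969415/229007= -39.17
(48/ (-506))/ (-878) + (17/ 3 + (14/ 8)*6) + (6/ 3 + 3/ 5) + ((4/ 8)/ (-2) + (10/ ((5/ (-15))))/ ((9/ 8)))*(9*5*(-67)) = 540935275237/ 6664020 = 81172.52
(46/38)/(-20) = -0.06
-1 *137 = -137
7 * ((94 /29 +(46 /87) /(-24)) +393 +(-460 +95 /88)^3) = -120336403797083747 /177864192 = -676563407.42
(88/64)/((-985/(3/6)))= -0.00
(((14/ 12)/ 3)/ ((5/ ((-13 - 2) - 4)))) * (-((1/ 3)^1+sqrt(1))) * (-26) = -6916/ 135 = -51.23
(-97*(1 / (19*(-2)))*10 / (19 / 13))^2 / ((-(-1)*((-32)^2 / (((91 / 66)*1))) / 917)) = 3317270677175 / 8807614464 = 376.64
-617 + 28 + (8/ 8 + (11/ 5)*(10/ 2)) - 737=-1314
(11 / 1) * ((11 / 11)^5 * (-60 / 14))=-330 / 7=-47.14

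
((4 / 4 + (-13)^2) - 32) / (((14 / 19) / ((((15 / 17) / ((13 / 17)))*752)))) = 14788080 / 91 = 162506.37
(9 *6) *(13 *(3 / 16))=1053 / 8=131.62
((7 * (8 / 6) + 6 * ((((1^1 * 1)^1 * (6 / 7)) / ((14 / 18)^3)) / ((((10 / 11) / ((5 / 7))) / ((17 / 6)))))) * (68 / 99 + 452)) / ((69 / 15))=3313.14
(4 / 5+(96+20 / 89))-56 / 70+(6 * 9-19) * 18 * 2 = 120704 / 89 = 1356.22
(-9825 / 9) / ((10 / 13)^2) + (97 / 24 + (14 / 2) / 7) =-14719 / 8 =-1839.88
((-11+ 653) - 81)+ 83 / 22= 564.77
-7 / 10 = -0.70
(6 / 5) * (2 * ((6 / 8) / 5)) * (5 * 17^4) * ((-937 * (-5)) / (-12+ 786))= 78259177 / 86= 909990.43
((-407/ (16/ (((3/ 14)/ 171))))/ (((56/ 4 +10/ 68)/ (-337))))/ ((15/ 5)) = 0.25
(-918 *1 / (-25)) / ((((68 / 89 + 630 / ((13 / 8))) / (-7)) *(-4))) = 3717441 / 22472200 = 0.17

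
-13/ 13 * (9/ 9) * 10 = -10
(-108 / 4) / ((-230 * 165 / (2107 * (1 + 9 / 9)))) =18963 / 6325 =3.00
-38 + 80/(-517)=-19726/517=-38.15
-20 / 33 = -0.61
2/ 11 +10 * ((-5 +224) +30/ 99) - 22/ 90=1085519/ 495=2192.97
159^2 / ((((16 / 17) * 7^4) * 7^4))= 429777 / 92236816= 0.00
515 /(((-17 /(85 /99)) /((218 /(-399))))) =561350 /39501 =14.21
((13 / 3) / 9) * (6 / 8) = 13 / 36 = 0.36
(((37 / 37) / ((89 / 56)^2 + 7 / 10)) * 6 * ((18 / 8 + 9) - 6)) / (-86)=-246960 / 2174983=-0.11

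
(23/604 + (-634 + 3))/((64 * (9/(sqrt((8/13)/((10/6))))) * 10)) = -381101 * sqrt(390)/113068800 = -0.07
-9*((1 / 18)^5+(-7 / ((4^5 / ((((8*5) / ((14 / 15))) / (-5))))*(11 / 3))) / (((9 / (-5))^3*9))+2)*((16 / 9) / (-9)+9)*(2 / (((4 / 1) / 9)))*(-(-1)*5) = -1185410381515 / 332563968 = -3564.46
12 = 12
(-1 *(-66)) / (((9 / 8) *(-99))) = -16 / 27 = -0.59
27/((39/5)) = 45/13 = 3.46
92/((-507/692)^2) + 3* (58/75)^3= 231313197944/1338796875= 172.78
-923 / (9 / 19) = -17537 / 9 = -1948.56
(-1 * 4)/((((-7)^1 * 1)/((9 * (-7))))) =-36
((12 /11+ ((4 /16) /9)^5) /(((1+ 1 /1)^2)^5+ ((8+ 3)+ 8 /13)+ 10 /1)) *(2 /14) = 9432723599 /63287588238336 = 0.00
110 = 110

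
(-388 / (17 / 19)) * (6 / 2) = -22116 / 17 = -1300.94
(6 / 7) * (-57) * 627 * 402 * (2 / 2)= -86202468 / 7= -12314638.29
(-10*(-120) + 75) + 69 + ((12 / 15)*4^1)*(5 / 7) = 9424 / 7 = 1346.29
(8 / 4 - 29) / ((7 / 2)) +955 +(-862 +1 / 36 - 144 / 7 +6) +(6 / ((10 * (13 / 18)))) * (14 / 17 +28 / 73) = 1458399739 / 20327580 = 71.74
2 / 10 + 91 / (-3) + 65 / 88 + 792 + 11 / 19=19140661 / 25080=763.18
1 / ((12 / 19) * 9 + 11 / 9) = 171 / 1181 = 0.14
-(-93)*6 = 558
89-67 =22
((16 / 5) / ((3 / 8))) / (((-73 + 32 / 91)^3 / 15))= -96457088 / 288935877131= -0.00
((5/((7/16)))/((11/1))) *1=80/77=1.04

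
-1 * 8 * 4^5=-8192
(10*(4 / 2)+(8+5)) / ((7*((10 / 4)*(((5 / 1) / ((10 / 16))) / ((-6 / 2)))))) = -99 / 140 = -0.71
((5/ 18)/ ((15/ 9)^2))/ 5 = 1/ 50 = 0.02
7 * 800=5600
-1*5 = -5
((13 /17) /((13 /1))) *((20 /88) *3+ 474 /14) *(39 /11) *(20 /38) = 1037205 /273581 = 3.79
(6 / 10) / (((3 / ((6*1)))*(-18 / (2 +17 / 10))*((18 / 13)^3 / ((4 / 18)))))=-81289 / 3936600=-0.02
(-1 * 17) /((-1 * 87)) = 17 /87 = 0.20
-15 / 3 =-5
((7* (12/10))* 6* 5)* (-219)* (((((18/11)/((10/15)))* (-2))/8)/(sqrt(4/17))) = 372519* sqrt(17)/22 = 69815.24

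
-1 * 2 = -2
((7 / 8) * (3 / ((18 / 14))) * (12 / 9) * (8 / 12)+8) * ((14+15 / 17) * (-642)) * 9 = -14347630 / 17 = -843978.24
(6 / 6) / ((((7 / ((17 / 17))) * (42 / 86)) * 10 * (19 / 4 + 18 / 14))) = 86 / 17745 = 0.00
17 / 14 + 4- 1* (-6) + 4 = 213 / 14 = 15.21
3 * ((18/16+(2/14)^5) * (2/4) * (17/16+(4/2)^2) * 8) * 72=330829677/67228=4921.01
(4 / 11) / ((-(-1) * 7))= 4 / 77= 0.05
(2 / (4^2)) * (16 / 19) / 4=1 / 38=0.03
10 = 10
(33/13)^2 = 1089/169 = 6.44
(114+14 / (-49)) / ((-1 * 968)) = -199 / 1694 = -0.12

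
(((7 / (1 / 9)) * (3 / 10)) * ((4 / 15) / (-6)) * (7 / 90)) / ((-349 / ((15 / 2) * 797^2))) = 31125241 / 34900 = 891.84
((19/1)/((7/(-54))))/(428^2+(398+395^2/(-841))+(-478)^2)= -287622/808246789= -0.00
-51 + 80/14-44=-625/7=-89.29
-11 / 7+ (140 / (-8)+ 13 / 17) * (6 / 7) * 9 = -15550 / 119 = -130.67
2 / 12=1 / 6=0.17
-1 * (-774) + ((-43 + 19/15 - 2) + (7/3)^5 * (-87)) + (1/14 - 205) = -31139543/5670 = -5491.98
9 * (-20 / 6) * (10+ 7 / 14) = -315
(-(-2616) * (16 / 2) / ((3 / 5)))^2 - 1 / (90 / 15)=7299686399 / 6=1216614399.83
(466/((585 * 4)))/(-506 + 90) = -233/486720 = -0.00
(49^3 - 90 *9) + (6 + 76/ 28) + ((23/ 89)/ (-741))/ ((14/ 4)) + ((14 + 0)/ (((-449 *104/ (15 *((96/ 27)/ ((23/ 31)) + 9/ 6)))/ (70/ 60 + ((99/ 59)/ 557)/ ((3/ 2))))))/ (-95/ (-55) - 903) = 378765291805047890039755/ 3241529321514617952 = 116847.71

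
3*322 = 966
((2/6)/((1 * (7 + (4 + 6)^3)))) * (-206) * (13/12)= -0.07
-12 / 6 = -2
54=54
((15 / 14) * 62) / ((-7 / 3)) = -1395 / 49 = -28.47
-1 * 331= -331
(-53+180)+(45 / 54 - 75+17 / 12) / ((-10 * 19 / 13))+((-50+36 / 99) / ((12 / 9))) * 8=-1386427 / 8360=-165.84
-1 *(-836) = 836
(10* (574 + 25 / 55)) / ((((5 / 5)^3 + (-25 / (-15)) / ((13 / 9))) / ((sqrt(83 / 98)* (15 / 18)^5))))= 1283546875* sqrt(166) / 16765056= 986.42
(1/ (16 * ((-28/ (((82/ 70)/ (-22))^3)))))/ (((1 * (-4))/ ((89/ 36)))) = -6133969/ 29451856896000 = -0.00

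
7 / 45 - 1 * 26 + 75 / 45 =-1088 / 45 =-24.18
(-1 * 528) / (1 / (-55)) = 29040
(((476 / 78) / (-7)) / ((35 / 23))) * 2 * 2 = -3128 / 1365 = -2.29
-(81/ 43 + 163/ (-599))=-41510/ 25757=-1.61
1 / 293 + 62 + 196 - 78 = 52741 / 293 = 180.00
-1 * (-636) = 636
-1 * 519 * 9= -4671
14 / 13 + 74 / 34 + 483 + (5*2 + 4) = 110556 / 221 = 500.25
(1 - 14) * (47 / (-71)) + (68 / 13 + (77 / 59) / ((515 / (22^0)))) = 388117906 / 28045355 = 13.84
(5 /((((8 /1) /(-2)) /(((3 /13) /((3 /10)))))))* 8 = -100 /13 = -7.69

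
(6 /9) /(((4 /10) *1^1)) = 5 /3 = 1.67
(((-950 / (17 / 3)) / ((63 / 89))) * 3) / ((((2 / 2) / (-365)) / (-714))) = -185164500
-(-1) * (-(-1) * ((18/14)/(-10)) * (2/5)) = -9/175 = -0.05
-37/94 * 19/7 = -1.07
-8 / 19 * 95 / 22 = -20 / 11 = -1.82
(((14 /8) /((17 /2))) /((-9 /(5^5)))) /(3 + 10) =-21875 /3978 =-5.50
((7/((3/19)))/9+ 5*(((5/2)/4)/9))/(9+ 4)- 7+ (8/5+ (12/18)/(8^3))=-2243287/449280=-4.99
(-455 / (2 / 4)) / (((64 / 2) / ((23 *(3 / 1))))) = -31395 / 16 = -1962.19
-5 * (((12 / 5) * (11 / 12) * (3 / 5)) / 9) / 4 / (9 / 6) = -11 / 90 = -0.12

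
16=16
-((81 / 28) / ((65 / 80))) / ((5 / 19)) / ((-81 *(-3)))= -76 / 1365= -0.06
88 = 88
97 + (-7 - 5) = 85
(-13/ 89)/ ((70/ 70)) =-13/ 89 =-0.15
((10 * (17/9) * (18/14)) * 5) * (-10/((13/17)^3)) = -2715.42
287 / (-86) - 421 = -424.34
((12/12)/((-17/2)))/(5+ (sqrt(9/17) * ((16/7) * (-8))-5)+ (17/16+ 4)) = 14112/3587047+ 458752 * sqrt(17)/182939397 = 0.01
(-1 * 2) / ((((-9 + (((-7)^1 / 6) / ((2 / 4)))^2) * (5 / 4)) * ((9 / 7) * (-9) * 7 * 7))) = -1 / 1260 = -0.00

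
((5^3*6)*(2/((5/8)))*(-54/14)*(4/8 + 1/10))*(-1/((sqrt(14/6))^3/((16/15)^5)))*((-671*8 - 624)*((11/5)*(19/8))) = -2251133288448*sqrt(21)/153125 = -67369722.08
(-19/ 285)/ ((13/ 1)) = -1/ 195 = -0.01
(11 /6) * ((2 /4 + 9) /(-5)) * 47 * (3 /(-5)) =9823 /100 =98.23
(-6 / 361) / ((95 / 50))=-60 / 6859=-0.01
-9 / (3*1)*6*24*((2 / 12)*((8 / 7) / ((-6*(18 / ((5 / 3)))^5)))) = 3125 / 33480783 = 0.00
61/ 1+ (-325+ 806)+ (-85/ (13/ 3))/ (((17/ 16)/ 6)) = 5606/ 13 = 431.23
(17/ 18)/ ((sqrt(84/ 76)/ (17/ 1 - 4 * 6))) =-17 * sqrt(399)/ 54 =-6.29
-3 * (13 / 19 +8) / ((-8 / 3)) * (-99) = -147015 / 152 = -967.20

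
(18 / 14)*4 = 36 / 7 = 5.14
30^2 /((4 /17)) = 3825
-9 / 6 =-3 / 2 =-1.50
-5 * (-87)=435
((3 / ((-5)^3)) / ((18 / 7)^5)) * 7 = -117649 / 78732000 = -0.00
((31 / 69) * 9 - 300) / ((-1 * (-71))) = -6807 / 1633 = -4.17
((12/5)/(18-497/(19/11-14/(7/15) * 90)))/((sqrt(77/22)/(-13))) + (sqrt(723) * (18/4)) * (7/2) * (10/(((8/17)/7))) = -4630236 * sqrt(14)/18890375 + 37485 * sqrt(723)/16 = 62994.17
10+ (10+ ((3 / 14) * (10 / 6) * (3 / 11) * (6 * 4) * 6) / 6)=22.34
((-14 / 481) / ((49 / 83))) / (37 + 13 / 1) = -83 / 84175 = -0.00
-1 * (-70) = 70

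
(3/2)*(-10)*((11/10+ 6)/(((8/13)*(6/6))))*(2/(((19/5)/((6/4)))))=-41535/304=-136.63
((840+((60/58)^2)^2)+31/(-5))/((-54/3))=-2952704489/63655290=-46.39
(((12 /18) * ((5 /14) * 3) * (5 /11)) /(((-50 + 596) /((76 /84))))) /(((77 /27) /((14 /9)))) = 475 /1618617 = 0.00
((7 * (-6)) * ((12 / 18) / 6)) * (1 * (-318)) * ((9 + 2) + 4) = 22260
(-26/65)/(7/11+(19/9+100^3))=-99/247500680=-0.00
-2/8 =-1/4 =-0.25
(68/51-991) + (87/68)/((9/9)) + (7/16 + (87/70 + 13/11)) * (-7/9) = -44458729/44880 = -990.61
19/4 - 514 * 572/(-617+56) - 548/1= -3911/204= -19.17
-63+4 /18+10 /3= -535 /9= -59.44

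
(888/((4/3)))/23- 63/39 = 8175/299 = 27.34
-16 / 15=-1.07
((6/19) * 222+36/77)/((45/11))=11472/665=17.25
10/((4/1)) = 5/2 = 2.50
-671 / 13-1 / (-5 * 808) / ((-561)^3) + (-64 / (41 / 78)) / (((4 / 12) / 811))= -112643374263507652493 / 380186908306920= -296284.20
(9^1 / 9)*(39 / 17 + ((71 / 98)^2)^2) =4029234401 / 1568025872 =2.57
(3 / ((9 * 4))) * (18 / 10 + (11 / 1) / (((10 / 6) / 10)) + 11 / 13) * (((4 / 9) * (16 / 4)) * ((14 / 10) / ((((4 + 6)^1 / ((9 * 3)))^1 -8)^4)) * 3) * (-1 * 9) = -8299514097 / 73158072650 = -0.11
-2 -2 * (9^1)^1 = -20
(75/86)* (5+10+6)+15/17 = 19.20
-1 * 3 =-3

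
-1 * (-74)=74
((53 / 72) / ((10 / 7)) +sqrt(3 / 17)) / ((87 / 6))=2* sqrt(51) / 493 +371 / 10440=0.06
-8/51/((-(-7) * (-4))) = 2/357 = 0.01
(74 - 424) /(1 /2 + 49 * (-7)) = 140 /137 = 1.02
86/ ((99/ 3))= 86/ 33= 2.61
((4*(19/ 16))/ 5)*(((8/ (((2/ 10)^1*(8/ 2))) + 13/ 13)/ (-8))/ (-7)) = 209/ 1120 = 0.19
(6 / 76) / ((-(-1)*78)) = 1 / 988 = 0.00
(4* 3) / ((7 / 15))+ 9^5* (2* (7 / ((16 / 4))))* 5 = 14467365 / 14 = 1033383.21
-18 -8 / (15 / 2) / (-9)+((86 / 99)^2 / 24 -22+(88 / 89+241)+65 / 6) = 2786597756 / 13084335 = 212.97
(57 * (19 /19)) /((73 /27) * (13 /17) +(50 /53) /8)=5546556 /212663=26.08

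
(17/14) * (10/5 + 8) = 85/7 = 12.14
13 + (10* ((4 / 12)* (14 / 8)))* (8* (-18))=-827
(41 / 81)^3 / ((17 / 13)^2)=11647649 / 153586449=0.08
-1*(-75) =75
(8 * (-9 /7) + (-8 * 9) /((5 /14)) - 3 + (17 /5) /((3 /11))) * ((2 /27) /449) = -42508 /1272915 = -0.03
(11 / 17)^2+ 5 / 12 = 2897 / 3468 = 0.84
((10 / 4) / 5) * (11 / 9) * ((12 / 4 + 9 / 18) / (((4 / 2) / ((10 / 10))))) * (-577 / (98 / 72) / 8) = -6347 / 112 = -56.67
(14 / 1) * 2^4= 224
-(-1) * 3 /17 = 3 /17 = 0.18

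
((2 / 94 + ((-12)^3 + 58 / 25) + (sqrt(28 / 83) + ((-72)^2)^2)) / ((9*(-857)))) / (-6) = sqrt(581) / 1920537 + 10524917717 / 18125550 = 580.67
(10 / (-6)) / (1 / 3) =-5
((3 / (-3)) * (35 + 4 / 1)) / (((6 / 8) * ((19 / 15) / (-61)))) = 47580 / 19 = 2504.21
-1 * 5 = -5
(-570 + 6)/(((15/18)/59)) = -199656/5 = -39931.20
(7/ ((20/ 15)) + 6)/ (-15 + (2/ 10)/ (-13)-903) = -2925/ 238684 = -0.01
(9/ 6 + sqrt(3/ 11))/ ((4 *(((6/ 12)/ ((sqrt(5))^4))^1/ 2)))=25 *sqrt(33)/ 11 + 75/ 2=50.56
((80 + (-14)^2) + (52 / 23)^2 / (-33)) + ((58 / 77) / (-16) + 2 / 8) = 269862343 / 977592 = 276.05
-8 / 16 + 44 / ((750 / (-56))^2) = -71633 / 281250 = -0.25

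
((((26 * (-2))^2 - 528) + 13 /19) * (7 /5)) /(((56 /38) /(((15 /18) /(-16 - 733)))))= -2.30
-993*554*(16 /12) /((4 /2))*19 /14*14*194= -1351833128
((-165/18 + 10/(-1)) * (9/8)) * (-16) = 345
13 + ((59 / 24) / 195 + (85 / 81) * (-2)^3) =194491 / 42120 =4.62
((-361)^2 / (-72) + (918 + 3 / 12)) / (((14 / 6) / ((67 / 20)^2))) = -288225223 / 67200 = -4289.07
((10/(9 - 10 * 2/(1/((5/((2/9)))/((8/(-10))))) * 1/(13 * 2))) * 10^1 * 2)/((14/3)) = 5200/3717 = 1.40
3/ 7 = 0.43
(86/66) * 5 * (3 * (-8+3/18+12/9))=-2795/22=-127.05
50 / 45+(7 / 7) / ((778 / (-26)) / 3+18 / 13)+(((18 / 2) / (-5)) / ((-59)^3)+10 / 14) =7407647761 / 4334523795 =1.71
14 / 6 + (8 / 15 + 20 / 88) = 1021 / 330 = 3.09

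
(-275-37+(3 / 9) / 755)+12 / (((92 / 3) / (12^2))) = -13318177 / 52095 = -255.65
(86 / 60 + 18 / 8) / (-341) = -221 / 20460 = -0.01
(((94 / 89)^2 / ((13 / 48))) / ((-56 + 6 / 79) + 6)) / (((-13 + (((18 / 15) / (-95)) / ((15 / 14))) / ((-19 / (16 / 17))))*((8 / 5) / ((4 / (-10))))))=-15749617750 / 9926361494803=-0.00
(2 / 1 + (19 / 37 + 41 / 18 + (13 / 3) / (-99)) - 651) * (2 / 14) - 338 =-66203285 / 153846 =-430.32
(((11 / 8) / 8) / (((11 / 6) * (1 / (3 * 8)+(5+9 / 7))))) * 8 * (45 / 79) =5670 / 83977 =0.07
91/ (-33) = -91/ 33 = -2.76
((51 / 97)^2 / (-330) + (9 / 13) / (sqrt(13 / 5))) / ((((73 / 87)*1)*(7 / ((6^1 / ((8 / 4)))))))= -226287 / 528879890 + 2349*sqrt(65) / 86359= 0.22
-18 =-18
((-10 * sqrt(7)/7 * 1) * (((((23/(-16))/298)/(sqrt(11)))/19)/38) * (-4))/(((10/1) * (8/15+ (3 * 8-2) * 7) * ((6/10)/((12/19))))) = -1725 * sqrt(77)/729644342504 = -0.00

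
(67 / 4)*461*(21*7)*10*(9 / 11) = 204317505 / 22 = 9287159.32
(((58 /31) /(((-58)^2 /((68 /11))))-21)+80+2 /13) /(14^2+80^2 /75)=22815249 /108502108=0.21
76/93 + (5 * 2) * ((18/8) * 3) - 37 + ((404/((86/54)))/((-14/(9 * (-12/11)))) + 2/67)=8633949001/41261682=209.25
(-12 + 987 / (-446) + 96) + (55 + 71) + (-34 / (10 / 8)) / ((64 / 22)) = 885029 / 4460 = 198.44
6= 6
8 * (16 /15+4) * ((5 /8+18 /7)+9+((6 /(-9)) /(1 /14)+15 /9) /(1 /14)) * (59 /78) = -35833886 /12285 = -2916.88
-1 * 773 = -773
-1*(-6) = 6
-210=-210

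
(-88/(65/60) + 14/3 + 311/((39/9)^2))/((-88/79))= 2403259/44616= 53.87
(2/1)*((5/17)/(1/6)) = 60/17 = 3.53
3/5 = 0.60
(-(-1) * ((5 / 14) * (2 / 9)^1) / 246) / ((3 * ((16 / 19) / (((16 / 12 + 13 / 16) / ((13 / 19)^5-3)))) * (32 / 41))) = -24228628715 / 196672942964736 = -0.00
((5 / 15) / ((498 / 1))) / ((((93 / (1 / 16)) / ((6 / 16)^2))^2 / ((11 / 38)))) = 11 / 6356455129088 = 0.00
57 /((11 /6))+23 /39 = 13591 /429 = 31.68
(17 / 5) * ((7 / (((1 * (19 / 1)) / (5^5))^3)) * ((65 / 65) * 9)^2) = 58831787109375 / 6859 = 8577312597.96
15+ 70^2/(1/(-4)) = -19585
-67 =-67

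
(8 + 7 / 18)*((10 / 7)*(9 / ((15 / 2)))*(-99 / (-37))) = 9966 / 259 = 38.48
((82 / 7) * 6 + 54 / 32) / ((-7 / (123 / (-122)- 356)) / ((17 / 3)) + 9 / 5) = 397909769 / 9970576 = 39.91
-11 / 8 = -1.38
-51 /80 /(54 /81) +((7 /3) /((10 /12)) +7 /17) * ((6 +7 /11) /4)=130821 /29920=4.37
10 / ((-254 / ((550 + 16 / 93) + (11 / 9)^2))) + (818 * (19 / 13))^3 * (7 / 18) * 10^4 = 4655825369526916855495 / 700616709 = 6645324483014.74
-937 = -937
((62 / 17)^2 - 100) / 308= -6264 / 22253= -0.28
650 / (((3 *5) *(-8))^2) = 13 / 288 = 0.05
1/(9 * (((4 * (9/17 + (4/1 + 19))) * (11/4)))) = 17/39600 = 0.00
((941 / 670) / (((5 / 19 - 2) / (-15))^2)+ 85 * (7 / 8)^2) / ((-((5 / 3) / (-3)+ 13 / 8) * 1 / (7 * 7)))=-5551422345 / 713416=-7781.47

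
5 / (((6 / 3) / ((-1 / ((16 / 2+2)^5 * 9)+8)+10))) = 16199999 / 360000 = 45.00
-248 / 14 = -124 / 7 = -17.71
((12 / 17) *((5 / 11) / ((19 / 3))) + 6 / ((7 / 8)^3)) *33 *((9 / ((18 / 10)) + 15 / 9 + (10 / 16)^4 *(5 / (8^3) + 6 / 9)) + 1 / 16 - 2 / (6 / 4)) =5584649417541 / 3416784896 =1634.47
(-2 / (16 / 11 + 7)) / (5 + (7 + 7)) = -22 / 1767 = -0.01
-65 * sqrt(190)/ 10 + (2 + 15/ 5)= 5 - 13 * sqrt(190)/ 2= -84.60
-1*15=-15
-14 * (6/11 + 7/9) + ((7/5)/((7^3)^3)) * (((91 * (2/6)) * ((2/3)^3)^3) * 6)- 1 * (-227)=185863332134927/891538827795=208.47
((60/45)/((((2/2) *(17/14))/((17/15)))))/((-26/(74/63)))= -296/5265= -0.06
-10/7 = -1.43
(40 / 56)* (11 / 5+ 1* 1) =16 / 7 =2.29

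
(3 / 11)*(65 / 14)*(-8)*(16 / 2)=-6240 / 77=-81.04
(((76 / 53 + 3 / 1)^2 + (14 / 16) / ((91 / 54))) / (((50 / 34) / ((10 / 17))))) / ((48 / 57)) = 56003317 / 5842720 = 9.59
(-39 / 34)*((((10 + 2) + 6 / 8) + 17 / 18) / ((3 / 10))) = -1885 / 36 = -52.36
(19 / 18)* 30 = 95 / 3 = 31.67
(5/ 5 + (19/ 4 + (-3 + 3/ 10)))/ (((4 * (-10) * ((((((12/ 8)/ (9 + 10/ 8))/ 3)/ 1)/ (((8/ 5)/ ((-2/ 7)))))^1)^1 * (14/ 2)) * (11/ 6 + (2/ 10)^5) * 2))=187575/ 550096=0.34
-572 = -572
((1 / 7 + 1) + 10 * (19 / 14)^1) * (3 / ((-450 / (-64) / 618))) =678976 / 175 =3879.86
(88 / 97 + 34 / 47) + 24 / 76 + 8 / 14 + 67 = 42151933 / 606347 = 69.52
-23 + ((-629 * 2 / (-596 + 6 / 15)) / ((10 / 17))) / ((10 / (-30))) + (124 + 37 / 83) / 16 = -51400591 / 1977392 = -25.99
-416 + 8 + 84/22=-4446/11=-404.18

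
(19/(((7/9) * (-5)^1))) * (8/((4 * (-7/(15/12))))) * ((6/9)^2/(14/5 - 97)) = -190/23079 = -0.01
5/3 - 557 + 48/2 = -1594/3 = -531.33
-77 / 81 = -0.95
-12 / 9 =-4 / 3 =-1.33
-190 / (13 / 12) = -2280 / 13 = -175.38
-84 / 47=-1.79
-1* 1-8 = -9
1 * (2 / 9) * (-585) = -130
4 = 4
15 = 15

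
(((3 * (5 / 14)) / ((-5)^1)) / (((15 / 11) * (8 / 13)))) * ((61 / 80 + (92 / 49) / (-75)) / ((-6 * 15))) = 6200909 / 2963520000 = 0.00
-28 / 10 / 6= -7 / 15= -0.47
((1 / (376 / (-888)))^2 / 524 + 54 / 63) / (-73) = -7031343 / 591490676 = -0.01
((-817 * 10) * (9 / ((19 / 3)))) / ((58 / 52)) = -301860 / 29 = -10408.97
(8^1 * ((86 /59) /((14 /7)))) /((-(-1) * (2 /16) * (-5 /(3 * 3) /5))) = -24768 /59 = -419.80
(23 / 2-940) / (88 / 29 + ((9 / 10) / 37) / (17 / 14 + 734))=-34182383955 / 111714578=-305.98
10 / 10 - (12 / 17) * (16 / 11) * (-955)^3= 894272214.90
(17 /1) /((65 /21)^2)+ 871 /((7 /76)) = 279730579 /29575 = 9458.35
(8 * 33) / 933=88 / 311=0.28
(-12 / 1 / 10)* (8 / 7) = -1.37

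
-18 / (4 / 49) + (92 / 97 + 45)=-174.55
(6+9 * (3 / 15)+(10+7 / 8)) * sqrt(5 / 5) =747 / 40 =18.68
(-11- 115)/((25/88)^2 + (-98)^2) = -975744/74374001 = -0.01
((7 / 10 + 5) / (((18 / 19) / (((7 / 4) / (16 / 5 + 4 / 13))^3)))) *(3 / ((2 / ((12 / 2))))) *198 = 207232025 / 155648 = 1331.41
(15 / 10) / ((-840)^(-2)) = 1058400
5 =5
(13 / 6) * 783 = 3393 / 2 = 1696.50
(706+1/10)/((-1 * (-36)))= 7061/360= 19.61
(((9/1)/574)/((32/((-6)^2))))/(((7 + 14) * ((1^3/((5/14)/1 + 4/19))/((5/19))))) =20385/162455776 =0.00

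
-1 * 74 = -74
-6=-6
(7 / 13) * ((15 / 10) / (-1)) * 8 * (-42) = 3528 / 13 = 271.38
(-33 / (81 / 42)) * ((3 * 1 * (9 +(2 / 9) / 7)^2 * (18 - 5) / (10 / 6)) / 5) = -92595646 / 14175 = -6532.32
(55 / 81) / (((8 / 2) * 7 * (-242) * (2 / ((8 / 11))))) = -5 / 137214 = -0.00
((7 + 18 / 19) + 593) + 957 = 29601 / 19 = 1557.95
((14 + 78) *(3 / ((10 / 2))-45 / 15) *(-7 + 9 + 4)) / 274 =-3312 / 685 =-4.84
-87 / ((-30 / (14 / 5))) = 203 / 25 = 8.12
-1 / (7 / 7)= -1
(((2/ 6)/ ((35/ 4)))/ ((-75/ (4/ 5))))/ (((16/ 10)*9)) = -0.00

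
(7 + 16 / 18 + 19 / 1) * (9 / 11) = 22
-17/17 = -1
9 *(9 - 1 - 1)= 63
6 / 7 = 0.86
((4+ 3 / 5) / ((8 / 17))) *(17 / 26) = 6647 / 1040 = 6.39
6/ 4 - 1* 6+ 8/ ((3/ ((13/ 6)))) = 23/ 18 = 1.28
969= 969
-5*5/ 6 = -25/ 6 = -4.17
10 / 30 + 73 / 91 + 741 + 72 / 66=2231909 / 3003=743.23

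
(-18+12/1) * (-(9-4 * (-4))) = 150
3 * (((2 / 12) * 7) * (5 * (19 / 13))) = 665 / 26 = 25.58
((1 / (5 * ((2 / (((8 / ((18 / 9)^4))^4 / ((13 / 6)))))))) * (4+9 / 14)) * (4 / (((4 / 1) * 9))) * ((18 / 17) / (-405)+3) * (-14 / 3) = -2293 / 110160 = -0.02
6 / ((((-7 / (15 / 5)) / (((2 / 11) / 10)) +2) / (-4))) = 72 / 379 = 0.19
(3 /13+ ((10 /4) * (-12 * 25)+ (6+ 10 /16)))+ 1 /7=-540905 /728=-743.00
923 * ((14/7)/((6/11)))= 10153/3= 3384.33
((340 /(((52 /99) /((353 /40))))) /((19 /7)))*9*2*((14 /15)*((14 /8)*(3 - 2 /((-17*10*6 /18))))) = 4638899727 /24700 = 187809.71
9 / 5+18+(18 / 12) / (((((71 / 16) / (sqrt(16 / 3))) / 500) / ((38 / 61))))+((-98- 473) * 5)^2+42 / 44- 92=608000 * sqrt(3) / 4331+896604913 / 110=8151196.91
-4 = -4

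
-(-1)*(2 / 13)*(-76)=-152 / 13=-11.69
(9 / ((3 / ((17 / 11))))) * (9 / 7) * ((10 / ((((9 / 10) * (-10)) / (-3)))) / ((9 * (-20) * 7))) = -17 / 1078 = -0.02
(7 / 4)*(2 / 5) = 7 / 10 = 0.70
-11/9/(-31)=0.04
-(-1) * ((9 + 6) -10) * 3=15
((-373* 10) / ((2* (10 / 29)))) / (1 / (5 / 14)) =-54085 / 28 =-1931.61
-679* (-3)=2037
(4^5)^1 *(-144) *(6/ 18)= -49152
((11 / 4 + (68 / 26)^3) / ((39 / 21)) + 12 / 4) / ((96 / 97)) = 52134687 / 3655808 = 14.26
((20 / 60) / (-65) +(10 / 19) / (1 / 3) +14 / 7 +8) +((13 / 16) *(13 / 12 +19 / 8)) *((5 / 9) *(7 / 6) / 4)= 1232213663 / 102435840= 12.03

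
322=322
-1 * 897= -897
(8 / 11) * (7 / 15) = 56 / 165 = 0.34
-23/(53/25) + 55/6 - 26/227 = -129713/72186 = -1.80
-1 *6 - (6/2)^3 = -33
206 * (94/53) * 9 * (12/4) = 522828/53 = 9864.68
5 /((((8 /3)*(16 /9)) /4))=135 /32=4.22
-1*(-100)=100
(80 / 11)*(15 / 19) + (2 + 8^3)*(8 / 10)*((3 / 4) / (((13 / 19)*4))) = 3217641 / 27170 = 118.43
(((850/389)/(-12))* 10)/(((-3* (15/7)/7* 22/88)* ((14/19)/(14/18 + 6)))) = 6896050/94527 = 72.95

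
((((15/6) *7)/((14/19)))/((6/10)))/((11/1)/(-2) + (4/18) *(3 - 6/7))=-3325/422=-7.88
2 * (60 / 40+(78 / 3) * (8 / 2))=211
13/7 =1.86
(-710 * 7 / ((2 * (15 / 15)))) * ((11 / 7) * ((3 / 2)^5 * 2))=-948915 / 16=-59307.19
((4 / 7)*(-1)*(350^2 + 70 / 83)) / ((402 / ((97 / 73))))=-93928980 / 405953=-231.38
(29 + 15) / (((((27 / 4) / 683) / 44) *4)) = 1322288 / 27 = 48973.63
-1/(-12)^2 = -0.01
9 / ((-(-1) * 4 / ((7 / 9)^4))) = 2401 / 2916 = 0.82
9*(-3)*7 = -189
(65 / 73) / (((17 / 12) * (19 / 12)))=9360 / 23579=0.40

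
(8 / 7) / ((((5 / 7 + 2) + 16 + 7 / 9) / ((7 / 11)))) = 126 / 3377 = 0.04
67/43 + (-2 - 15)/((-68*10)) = 1.58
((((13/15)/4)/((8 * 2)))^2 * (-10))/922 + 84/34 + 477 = 692602856647/1444515840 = 479.47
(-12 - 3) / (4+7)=-15 / 11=-1.36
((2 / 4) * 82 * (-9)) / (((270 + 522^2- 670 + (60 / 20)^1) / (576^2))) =-122425344 / 272087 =-449.95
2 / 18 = 1 / 9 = 0.11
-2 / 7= -0.29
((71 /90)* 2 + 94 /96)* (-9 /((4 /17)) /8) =-31297 /2560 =-12.23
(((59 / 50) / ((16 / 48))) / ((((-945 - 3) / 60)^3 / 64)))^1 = -28320 / 493039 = -0.06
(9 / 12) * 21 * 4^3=1008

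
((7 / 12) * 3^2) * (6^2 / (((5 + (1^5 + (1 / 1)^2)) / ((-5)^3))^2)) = 60267.86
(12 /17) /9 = 4 /51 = 0.08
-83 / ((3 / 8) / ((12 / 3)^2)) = -10624 / 3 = -3541.33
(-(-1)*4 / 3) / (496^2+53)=4 / 738207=0.00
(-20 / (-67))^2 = 400 / 4489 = 0.09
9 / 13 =0.69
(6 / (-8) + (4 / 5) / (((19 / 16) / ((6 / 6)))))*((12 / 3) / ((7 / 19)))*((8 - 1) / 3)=-29 / 15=-1.93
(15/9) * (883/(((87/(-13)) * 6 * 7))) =-5.24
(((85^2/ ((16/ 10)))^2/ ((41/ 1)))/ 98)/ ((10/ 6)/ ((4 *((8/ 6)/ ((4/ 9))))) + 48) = 11745140625/ 111411104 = 105.42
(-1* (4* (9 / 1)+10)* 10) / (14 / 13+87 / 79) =-472420 / 2237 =-211.18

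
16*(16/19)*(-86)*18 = -396288/19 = -20857.26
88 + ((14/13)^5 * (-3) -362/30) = 398700647/5569395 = 71.59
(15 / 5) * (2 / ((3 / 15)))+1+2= 33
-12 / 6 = -2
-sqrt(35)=-5.92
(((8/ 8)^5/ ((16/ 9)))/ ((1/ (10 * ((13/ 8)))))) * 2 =585/ 32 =18.28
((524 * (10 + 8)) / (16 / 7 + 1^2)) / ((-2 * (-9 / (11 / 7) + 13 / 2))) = -726264 / 391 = -1857.45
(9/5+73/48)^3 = 506261573/13824000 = 36.62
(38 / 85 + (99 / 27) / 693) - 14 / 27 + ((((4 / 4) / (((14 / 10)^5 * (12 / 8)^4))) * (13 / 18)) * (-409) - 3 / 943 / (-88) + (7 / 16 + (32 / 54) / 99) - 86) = -16674799482096893 / 172846669065840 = -96.47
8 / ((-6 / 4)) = -16 / 3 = -5.33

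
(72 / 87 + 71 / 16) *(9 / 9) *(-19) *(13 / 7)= -86203 / 464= -185.78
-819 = -819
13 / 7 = 1.86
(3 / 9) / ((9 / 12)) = 4 / 9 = 0.44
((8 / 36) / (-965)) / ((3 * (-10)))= 1 / 130275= 0.00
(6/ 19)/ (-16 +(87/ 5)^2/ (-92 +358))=-2100/ 98831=-0.02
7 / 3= 2.33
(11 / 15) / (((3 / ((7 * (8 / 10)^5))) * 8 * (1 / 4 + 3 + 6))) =39424 / 5203125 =0.01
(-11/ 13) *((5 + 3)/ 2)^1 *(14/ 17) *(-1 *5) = 3080/ 221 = 13.94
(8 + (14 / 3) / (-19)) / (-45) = -442 / 2565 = -0.17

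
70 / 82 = 35 / 41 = 0.85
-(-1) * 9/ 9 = 1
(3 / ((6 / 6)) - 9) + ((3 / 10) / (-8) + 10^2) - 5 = 7117 / 80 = 88.96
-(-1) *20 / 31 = 20 / 31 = 0.65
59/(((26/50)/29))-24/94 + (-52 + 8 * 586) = 4842865/611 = 7926.13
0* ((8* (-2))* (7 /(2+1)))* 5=0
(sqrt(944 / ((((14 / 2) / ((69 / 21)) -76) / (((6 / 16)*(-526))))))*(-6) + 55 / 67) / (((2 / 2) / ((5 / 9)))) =275 / 603 -20*sqrt(1819073427) / 5097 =-166.90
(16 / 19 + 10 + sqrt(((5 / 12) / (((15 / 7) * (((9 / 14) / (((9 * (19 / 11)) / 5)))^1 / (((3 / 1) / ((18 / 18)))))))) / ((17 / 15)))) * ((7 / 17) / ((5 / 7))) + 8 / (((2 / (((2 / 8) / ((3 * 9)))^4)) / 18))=343 * sqrt(7106) / 31790 + 19073301007 / 3051652320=7.16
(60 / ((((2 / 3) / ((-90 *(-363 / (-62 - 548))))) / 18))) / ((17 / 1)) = -5292540 / 1037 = -5103.70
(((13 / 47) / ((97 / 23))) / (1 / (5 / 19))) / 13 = 0.00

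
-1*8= -8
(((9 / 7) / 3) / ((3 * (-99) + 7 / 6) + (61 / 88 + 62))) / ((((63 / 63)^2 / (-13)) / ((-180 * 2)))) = -3706560 / 430843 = -8.60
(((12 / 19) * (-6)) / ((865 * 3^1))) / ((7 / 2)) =-48 / 115045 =-0.00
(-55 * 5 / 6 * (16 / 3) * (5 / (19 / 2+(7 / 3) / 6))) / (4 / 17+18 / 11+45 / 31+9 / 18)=-127534000 / 3945103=-32.33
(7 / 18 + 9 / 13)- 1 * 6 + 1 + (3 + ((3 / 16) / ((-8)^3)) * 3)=-881693 / 958464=-0.92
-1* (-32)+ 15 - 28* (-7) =243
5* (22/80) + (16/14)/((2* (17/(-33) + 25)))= 7909/5656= 1.40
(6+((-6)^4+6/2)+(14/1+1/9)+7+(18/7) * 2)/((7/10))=838690/441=1901.79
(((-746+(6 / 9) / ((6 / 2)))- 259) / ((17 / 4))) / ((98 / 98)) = -36172 / 153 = -236.42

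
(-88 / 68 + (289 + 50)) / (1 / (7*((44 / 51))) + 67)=5.03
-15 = -15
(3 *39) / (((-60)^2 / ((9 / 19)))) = 117 / 7600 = 0.02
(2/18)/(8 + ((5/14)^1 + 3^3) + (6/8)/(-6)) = 56/17757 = 0.00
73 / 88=0.83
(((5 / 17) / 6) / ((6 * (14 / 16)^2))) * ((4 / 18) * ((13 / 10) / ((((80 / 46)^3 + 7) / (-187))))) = -27838096 / 592051761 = -0.05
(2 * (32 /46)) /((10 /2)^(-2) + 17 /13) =5200 /5037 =1.03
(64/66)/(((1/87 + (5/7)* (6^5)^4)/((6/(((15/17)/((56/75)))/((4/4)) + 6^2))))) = 12368384/206420179283140113456363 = 0.00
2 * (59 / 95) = 118 / 95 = 1.24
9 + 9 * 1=18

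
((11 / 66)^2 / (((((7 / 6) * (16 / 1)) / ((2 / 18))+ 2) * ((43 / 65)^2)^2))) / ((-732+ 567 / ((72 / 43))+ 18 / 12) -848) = -274625 / 399107409939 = -0.00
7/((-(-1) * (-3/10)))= -70/3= -23.33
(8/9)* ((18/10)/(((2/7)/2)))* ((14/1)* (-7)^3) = -268912/5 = -53782.40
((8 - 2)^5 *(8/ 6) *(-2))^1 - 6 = -20742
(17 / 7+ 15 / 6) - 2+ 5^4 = 8791 / 14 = 627.93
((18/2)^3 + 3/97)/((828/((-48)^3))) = -217239552/2231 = -97373.17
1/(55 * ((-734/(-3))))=0.00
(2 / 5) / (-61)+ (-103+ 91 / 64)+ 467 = 7132907 / 19520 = 365.42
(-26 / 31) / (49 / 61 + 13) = -793 / 13051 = -0.06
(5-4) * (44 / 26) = 22 / 13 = 1.69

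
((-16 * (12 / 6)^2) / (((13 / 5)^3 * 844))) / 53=-2000 / 24569051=-0.00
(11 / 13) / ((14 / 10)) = 55 / 91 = 0.60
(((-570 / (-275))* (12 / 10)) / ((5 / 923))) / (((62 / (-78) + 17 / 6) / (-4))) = -900.97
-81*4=-324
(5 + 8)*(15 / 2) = 195 / 2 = 97.50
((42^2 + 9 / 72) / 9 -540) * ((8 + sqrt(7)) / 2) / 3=-610.33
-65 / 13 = -5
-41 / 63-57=-3632 / 63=-57.65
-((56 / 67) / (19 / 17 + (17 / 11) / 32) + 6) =-6.72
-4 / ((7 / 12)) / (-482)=0.01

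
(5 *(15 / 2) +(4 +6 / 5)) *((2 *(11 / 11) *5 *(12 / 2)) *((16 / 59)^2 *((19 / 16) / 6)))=129808 / 3481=37.29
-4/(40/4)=-2/5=-0.40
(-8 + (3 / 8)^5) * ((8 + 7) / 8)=-3928515 / 262144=-14.99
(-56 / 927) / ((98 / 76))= -304 / 6489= -0.05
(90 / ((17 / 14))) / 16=4.63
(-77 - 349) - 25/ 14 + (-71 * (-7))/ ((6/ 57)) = 30056/ 7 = 4293.71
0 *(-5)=0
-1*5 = -5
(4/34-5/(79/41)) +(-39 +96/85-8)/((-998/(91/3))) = -21775279/20104710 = -1.08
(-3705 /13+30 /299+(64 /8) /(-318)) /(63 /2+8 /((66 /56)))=-298003442 /40045369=-7.44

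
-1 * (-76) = 76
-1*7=-7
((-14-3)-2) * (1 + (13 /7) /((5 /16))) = -4617 /35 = -131.91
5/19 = 0.26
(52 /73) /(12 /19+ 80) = 247 /27959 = 0.01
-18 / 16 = -9 / 8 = -1.12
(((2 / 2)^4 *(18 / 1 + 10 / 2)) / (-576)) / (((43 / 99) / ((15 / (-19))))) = 3795 / 52288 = 0.07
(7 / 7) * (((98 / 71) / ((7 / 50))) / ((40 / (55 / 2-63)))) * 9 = -315 / 4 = -78.75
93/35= 2.66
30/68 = 15/34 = 0.44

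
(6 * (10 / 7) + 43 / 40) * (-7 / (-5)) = 13.50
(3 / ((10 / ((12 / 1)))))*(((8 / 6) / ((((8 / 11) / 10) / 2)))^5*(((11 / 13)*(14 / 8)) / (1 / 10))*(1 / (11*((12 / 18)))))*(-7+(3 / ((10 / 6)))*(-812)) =-82781824510000 / 117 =-707536961623.93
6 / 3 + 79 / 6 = 91 / 6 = 15.17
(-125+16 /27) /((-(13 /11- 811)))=-36949 /240516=-0.15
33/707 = 0.05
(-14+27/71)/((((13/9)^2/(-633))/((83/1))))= 4115222253/11999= 342963.77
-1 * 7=-7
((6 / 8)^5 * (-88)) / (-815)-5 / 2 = -258127 / 104320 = -2.47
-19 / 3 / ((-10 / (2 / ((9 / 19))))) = 361 / 135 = 2.67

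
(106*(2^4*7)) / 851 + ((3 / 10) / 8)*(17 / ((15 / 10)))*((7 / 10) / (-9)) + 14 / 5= 51216011 / 3063600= 16.72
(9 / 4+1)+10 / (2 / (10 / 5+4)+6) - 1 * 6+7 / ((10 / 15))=9.33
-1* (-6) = 6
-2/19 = -0.11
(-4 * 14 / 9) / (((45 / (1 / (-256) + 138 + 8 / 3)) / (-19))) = 14367857 / 38880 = 369.54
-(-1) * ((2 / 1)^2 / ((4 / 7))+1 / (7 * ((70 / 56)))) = 249 / 35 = 7.11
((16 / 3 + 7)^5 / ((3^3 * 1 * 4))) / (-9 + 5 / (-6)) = -69343957 / 258066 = -268.71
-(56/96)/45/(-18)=0.00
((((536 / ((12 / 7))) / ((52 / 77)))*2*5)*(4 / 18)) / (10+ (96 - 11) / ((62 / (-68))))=-1119503 / 90558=-12.36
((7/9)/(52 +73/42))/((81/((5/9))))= 490/4936059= 0.00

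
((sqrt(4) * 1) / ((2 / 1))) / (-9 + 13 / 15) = -15 / 122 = -0.12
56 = 56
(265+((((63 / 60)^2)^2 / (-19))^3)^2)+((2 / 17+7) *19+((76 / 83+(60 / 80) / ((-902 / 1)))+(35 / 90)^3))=146907235407069528627173926445299495845093597493889 / 366161421648668104065024000000000000000000000000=401.21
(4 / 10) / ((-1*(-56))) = 1 / 140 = 0.01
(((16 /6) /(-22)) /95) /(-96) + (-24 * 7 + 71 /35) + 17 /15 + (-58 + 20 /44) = -117124961 /526680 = -222.38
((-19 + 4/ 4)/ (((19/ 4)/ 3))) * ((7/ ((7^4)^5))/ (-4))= 54/ 216579008522089717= 0.00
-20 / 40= -1 / 2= -0.50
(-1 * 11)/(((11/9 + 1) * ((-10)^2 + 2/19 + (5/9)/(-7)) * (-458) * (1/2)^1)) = 118503/548367980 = 0.00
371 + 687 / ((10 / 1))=4397 / 10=439.70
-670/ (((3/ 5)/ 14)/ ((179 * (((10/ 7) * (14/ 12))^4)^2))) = -3279335937500/ 19683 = -166607526.16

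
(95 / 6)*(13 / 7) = 29.40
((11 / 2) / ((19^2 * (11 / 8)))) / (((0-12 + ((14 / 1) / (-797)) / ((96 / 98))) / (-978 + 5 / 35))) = 523724640 / 580904233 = 0.90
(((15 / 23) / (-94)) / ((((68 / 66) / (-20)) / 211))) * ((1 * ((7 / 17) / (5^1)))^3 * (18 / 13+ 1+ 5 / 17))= 4241636784 / 99766252105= 0.04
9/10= 0.90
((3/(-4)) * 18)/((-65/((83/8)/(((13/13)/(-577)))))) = -1243.32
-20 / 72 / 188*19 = -95 / 3384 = -0.03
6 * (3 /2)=9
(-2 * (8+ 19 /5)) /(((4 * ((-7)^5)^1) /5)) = 59 /33614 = 0.00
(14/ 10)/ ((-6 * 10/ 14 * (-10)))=49/ 1500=0.03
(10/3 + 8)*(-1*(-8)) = 272/3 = 90.67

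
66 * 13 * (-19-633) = -559416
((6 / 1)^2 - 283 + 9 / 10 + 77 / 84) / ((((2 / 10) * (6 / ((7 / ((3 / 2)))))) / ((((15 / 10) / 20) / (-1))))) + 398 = 676097 / 1440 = 469.51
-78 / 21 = -26 / 7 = -3.71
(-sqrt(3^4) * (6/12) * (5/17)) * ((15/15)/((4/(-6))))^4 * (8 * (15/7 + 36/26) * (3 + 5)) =-2340090/1547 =-1512.66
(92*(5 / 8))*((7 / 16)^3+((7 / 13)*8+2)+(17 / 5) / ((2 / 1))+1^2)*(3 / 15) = 55671569 / 532480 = 104.55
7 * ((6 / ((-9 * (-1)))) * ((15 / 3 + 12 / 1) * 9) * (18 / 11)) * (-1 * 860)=-11052720 / 11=-1004792.73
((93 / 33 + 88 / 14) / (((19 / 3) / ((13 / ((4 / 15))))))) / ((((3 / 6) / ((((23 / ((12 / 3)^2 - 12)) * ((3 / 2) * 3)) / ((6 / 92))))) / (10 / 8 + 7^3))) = 896158340415 / 46816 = 19142138.17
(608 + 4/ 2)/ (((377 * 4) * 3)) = 305/ 2262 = 0.13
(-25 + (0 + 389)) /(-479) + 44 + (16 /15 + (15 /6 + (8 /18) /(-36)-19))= 10783951 /387990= 27.79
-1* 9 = -9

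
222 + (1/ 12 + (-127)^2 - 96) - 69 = 194233/ 12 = 16186.08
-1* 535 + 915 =380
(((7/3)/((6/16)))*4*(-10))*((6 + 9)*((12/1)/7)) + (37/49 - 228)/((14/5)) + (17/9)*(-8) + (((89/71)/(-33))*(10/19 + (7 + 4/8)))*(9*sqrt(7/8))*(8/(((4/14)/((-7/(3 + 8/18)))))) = -6350.21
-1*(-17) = 17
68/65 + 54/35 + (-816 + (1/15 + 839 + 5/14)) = 2029/78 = 26.01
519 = 519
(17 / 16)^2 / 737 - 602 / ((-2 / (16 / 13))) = 908648109 / 2452736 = 370.46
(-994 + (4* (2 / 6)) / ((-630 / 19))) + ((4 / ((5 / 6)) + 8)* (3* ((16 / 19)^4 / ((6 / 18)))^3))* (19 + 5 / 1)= 4539661033866491107096 / 2091582598517522145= 2170.44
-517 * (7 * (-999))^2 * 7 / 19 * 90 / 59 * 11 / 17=-175206750177690 / 19057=-9193826424.81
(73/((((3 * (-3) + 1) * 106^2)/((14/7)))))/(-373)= 0.00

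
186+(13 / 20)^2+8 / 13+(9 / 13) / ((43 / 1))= 41825271 / 223600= 187.05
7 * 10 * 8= 560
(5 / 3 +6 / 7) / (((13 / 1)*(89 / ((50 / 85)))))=530 / 413049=0.00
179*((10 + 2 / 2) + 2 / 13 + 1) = 28282 / 13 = 2175.54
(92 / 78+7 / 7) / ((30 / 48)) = 136 / 39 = 3.49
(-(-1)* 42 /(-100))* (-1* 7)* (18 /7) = 189 /25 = 7.56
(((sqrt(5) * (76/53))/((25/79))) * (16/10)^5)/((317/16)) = 3147825152 * sqrt(5)/1312578125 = 5.36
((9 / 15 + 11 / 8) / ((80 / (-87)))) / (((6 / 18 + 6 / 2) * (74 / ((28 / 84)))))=-6873 / 2368000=-0.00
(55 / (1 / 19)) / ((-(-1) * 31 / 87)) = 90915 / 31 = 2932.74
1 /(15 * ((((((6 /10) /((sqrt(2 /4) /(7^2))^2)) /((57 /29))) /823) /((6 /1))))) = 15637 /69629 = 0.22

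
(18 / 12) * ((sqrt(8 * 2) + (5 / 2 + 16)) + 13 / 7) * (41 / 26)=41943 / 728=57.61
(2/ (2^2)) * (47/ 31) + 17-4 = 853/ 62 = 13.76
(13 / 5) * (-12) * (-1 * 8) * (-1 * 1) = -1248 / 5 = -249.60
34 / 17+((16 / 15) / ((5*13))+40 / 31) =99946 / 30225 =3.31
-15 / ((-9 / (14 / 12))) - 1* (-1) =53 / 18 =2.94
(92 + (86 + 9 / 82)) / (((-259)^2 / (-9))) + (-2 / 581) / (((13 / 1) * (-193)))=-27371455303 / 1145492194574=-0.02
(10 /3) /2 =5 /3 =1.67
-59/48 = -1.23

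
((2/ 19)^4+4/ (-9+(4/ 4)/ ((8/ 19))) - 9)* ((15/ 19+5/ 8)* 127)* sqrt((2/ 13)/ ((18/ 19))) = -695.21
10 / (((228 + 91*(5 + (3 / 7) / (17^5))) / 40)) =56794280 / 96976237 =0.59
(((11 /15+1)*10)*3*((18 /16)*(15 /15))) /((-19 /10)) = -585 /19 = -30.79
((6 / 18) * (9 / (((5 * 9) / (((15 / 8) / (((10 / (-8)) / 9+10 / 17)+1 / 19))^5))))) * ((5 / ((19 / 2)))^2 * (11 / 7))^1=21.10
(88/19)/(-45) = -88/855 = -0.10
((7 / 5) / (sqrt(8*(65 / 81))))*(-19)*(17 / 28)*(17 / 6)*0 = 0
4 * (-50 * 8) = -1600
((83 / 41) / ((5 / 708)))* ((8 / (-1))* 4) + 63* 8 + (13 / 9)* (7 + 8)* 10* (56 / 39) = -15420152 / 1845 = -8357.81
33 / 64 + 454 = 29089 / 64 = 454.52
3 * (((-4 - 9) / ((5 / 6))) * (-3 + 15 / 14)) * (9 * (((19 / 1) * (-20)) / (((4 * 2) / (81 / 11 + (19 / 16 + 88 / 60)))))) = -4762126161 / 12320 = -386536.21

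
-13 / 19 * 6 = -78 / 19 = -4.11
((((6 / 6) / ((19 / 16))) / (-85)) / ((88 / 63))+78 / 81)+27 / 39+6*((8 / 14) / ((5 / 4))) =191662561 / 43648605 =4.39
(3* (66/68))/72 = 11/272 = 0.04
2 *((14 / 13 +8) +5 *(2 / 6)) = 838 / 39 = 21.49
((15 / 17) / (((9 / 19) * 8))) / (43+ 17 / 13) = 0.01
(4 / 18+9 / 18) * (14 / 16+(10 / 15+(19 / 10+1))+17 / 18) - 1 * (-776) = 5053687 / 6480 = 779.89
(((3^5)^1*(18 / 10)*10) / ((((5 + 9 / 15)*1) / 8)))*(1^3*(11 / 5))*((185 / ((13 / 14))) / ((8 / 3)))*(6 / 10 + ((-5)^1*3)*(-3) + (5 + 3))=715647636 / 13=55049818.15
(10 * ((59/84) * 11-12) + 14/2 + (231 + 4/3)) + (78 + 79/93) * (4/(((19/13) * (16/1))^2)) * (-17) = 936485607/5013568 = 186.79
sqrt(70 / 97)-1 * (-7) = sqrt(6790) / 97 + 7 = 7.85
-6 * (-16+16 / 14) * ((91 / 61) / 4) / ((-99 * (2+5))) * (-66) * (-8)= -10816 / 427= -25.33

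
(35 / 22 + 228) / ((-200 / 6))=-15153 / 2200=-6.89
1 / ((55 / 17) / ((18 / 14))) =153 / 385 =0.40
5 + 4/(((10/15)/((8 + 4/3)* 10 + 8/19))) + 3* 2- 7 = 10764/19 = 566.53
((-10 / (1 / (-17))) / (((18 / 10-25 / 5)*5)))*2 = -85 / 4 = -21.25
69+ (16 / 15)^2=15781 / 225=70.14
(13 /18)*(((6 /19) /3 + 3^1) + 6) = 2249 /342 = 6.58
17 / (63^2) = 17 / 3969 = 0.00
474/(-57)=-158/19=-8.32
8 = 8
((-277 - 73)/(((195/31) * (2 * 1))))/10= -217/78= -2.78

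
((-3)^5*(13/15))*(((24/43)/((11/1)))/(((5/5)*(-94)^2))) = -6318/5224285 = -0.00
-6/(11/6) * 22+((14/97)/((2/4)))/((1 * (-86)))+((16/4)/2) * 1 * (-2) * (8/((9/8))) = -3770710/37539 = -100.45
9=9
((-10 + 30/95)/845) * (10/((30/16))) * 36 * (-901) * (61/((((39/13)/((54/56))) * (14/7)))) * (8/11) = 17474959872/1236235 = 14135.63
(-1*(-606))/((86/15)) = 4545/43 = 105.70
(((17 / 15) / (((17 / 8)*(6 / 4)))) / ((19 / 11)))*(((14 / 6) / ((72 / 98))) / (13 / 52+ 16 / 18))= 60368 / 105165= 0.57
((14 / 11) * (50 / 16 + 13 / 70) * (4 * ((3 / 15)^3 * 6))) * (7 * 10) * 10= 155736 / 275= 566.31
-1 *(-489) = 489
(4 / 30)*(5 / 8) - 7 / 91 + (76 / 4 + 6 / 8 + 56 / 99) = 52309 / 2574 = 20.32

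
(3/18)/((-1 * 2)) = -1/12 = -0.08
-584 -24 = -608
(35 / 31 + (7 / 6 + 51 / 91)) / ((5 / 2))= 48343 / 42315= 1.14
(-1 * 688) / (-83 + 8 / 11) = 7568 / 905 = 8.36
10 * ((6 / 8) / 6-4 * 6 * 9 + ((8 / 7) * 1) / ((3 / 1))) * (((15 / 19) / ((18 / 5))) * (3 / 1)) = -4525375 / 3192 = -1417.72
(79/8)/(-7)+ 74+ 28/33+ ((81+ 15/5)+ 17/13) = 3813701/24024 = 158.75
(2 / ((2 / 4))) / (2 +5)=4 / 7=0.57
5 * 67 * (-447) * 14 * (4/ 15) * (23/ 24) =-535754.33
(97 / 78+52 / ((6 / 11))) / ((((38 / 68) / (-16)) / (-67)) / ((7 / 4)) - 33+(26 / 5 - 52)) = -400404060 / 330846373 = -1.21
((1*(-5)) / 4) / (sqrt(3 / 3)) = -5 / 4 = -1.25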